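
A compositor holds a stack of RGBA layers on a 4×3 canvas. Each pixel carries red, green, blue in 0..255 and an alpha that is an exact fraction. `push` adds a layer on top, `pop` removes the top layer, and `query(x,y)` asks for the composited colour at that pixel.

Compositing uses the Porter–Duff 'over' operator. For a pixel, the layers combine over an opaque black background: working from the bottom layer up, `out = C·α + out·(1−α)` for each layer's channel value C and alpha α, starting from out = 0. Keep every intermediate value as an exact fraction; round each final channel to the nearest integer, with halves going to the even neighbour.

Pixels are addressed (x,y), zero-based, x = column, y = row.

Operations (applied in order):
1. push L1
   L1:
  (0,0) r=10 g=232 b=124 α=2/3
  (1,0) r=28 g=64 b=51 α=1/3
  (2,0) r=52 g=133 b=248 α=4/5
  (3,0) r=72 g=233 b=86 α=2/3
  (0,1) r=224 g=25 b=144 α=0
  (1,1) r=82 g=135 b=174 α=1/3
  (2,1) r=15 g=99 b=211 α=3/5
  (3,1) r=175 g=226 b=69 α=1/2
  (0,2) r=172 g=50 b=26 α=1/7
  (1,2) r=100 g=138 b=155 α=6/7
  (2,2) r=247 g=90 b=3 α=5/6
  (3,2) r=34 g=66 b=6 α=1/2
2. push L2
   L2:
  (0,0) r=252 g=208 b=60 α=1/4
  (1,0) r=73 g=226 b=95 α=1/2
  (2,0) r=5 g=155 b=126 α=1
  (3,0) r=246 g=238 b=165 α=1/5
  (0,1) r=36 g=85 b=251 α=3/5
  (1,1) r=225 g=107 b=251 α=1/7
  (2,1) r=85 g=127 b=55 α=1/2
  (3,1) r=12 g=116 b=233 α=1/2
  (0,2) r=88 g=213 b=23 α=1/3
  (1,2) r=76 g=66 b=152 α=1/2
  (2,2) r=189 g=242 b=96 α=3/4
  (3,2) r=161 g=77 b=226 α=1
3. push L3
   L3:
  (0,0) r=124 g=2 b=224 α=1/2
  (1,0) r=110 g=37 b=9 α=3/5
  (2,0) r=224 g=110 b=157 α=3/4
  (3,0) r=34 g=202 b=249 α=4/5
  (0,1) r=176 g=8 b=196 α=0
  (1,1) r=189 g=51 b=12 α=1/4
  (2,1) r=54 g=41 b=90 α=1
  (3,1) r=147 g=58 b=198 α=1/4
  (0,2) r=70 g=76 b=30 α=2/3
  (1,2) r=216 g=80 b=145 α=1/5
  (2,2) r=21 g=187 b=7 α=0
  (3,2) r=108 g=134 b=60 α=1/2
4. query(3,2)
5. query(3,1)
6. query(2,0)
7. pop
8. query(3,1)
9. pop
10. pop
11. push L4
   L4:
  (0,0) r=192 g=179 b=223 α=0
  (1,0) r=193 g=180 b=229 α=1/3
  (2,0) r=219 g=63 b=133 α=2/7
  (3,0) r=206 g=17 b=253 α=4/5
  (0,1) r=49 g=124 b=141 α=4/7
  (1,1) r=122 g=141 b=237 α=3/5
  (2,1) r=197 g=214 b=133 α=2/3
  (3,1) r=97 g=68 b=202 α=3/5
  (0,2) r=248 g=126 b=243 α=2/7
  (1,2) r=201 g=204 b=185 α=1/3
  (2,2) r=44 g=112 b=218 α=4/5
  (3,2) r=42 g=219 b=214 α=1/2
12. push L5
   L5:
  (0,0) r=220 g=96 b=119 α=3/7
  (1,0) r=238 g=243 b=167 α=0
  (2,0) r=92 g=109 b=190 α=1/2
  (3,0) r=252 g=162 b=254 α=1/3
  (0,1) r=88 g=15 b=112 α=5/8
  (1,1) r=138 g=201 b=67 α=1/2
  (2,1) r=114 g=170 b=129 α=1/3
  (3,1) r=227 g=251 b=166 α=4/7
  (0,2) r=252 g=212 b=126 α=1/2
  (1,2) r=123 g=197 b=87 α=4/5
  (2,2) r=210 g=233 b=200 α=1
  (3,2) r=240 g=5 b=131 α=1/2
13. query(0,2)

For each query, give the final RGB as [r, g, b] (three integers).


(3,2) stack=L1,L2,L3; from [0,0,0]:
after L1 α=1/2: [17, 33, 3]
after L2 α=1: [161, 77, 226]
after L3 α=1/2: [269/2, 211/2, 143]
= [134, 106, 143]

at x=3,y=1 over L1,L2,L3:
+L1 (α=1/2) → [175/2, 113, 69/2]
+L2 (α=1/2) → [199/4, 229/2, 535/4]
+L3 (α=1/4) → [1185/16, 803/8, 2397/16]
→ [74, 100, 150]

at x=2,y=0 over L1,L2,L3:
after L1 α=4/5: [208/5, 532/5, 992/5]
after L2 α=1: [5, 155, 126]
after L3 α=3/4: [677/4, 485/4, 597/4]
= [169, 121, 149]

(3,1) stack=L1,L2; from [0,0,0]:
after L1 α=1/2: [175/2, 113, 69/2]
after L2 α=1/2: [199/4, 229/2, 535/4]
= [50, 114, 134]

query (0,2) [L4,L5] — begin 0,0,0
after L4 α=2/7: [496/7, 36, 486/7]
after L5 α=1/2: [1130/7, 124, 684/7]
→ [161, 124, 98]


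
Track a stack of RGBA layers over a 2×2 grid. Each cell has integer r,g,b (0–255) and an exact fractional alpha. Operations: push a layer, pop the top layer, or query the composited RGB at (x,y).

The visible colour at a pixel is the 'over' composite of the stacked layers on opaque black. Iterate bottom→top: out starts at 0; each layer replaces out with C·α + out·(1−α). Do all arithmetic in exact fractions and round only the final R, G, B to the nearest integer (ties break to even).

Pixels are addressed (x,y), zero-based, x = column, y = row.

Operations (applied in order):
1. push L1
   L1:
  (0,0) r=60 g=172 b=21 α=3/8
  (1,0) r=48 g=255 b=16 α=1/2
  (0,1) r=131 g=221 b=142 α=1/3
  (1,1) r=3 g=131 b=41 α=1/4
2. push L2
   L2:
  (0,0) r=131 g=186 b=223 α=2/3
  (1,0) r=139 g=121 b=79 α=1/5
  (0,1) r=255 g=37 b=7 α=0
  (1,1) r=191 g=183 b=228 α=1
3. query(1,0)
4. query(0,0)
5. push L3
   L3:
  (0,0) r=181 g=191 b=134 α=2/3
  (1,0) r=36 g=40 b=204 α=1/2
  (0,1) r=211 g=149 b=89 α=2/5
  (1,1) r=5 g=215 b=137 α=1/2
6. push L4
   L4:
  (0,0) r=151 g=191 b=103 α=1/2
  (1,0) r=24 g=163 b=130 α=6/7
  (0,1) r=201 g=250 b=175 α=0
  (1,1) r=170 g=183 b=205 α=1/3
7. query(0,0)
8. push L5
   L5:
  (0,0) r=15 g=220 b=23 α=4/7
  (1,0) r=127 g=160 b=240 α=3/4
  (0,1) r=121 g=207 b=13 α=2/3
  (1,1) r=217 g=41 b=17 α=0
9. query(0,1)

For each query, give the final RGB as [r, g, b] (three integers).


(1,0) stack=L1,L2; from [0,0,0]:
after L1 α=1/2: [24, 255/2, 8]
after L2 α=1/5: [47, 631/5, 111/5]
→ [47, 126, 22]

(0,0) stack=L1,L2; from [0,0,0]:
L1 α=3/8: [45/2, 129/2, 63/8]
L2 α=2/3: [569/6, 291/2, 3631/24]
→ [95, 146, 151]

at x=0,y=0 over L1,L2,L3,L4:
L1 α=3/8: [45/2, 129/2, 63/8]
L2 α=2/3: [569/6, 291/2, 3631/24]
L3 α=2/3: [2741/18, 1055/6, 10063/72]
L4 α=1/2: [5459/36, 2201/12, 17479/144]
rounded: [152, 183, 121]

(0,1) stack=L1,L2,L3,L4,L5; from [0,0,0]:
+L1 (α=1/3) → [131/3, 221/3, 142/3]
+L2 (α=0) → [131/3, 221/3, 142/3]
+L3 (α=2/5) → [553/5, 519/5, 64]
+L4 (α=0) → [553/5, 519/5, 64]
+L5 (α=2/3) → [1763/15, 863/5, 30]
= [118, 173, 30]


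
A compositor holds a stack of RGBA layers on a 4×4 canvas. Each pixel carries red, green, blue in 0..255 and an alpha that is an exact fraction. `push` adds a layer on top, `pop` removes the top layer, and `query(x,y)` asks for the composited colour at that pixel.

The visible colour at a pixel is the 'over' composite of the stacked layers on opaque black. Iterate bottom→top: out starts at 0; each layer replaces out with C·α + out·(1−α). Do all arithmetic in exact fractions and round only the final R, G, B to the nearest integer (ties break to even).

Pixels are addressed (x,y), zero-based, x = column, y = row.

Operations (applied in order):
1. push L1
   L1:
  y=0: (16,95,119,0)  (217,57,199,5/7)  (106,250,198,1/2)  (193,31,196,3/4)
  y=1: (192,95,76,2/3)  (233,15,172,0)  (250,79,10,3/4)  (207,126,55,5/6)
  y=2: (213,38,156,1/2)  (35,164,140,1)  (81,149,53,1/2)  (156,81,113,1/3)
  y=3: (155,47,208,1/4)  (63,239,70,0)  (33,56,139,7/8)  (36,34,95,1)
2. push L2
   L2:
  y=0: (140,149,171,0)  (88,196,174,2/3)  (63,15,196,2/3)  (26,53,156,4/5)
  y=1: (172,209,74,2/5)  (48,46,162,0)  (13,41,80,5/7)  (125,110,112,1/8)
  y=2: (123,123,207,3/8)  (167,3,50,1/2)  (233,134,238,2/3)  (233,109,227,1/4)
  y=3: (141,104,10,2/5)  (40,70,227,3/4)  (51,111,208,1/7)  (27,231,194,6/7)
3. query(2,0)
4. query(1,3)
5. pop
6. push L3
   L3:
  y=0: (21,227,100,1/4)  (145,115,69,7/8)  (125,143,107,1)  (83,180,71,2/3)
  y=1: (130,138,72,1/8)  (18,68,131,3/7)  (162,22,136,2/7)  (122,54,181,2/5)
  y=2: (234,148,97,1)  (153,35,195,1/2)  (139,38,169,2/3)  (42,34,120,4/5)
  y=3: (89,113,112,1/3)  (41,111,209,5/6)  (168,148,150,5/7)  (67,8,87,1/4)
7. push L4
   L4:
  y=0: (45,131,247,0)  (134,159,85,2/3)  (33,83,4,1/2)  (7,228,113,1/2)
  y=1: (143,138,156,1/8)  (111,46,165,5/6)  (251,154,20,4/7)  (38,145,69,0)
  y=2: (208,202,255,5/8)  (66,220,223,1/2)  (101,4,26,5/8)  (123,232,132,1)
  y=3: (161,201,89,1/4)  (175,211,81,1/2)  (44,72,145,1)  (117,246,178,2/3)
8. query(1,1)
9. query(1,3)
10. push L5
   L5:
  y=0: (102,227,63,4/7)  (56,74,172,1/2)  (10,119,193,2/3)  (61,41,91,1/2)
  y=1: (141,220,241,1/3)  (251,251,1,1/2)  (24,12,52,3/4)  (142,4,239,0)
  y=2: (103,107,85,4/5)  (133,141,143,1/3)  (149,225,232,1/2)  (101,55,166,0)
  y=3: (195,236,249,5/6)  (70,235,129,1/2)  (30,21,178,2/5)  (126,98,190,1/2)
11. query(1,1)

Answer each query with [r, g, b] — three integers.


(2,0) stack=L1,L2; from [0,0,0]:
after L1 α=1/2: [53, 125, 99]
after L2 α=2/3: [179/3, 155/3, 491/3]
rounded: [60, 52, 164]

query (1,3) [L1,L2] — begin 0,0,0
after L1 α=0: [0, 0, 0]
after L2 α=3/4: [30, 105/2, 681/4]
rounded: [30, 52, 170]

at x=1,y=1 over L1,L3,L4:
+L1 (α=0) → [0, 0, 0]
+L3 (α=3/7) → [54/7, 204/7, 393/7]
+L4 (α=5/6) → [1313/14, 907/21, 1028/7]
rounded: [94, 43, 147]

(1,3) stack=L1,L3,L4; from [0,0,0]:
after L1 α=0: [0, 0, 0]
after L3 α=5/6: [205/6, 185/2, 1045/6]
after L4 α=1/2: [1255/12, 607/4, 1531/12]
→ [105, 152, 128]

query (1,1) [L1,L3,L4,L5] — begin 0,0,0
after L1 α=0: [0, 0, 0]
after L3 α=3/7: [54/7, 204/7, 393/7]
after L4 α=5/6: [1313/14, 907/21, 1028/7]
after L5 α=1/2: [4827/28, 3089/21, 1035/14]
→ [172, 147, 74]


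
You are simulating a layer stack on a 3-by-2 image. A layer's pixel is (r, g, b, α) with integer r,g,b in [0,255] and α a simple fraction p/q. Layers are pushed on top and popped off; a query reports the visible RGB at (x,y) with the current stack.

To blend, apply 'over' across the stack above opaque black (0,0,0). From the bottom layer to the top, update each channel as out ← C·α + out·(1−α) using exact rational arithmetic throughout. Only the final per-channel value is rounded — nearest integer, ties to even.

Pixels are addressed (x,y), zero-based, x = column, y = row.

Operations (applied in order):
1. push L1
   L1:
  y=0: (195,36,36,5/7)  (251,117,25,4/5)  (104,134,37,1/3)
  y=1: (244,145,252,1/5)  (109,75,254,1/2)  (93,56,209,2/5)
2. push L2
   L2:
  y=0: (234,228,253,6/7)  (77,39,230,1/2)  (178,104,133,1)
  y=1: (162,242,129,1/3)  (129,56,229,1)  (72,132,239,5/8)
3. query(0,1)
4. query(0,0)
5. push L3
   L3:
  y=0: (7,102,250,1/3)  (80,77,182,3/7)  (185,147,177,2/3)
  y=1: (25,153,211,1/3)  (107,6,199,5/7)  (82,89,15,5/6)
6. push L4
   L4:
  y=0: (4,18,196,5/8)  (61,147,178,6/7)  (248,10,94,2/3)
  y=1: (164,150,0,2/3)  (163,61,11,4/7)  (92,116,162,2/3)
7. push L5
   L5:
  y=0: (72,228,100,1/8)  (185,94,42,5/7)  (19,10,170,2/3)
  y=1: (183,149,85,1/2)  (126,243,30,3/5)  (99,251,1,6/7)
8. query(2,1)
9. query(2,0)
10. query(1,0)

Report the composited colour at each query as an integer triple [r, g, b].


at x=0,y=1 over L1,L2:
after L1 α=1/5: [244/5, 29, 252/5]
after L2 α=1/3: [1298/15, 100, 383/5]
rounded: [87, 100, 77]

query (0,0) [L1,L2] — begin 0,0,0
L1 α=5/7: [975/7, 180/7, 180/7]
L2 α=6/7: [10803/49, 9756/49, 10806/49]
= [220, 199, 221]

(2,1) stack=L1,L2,L3,L4,L5; from [0,0,0]:
L1 α=2/5: [186/5, 112/5, 418/5]
L2 α=5/8: [1179/20, 909/10, 7229/40]
L3 α=5/6: [9379/120, 5359/60, 10229/240]
L4 α=2/3: [31459/360, 19279/180, 87989/720]
L5 α=6/7: [245299/2520, 290359/1260, 13187/720]
= [97, 230, 18]

at x=2,y=0 over L1,L2,L3,L4,L5:
L1 α=1/3: [104/3, 134/3, 37/3]
L2 α=1: [178, 104, 133]
L3 α=2/3: [548/3, 398/3, 487/3]
L4 α=2/3: [2036/9, 458/9, 1051/9]
L5 α=2/3: [2378/27, 638/27, 4111/27]
= [88, 24, 152]

at x=1,y=0 over L1,L2,L3,L4,L5:
after L1 α=4/5: [1004/5, 468/5, 20]
after L2 α=1/2: [1389/10, 663/10, 125]
after L3 α=3/7: [3978/35, 2481/35, 1046/7]
after L4 α=6/7: [16788/245, 33351/245, 8522/49]
after L5 α=5/7: [260201/1715, 181852/1715, 27334/343]
rounded: [152, 106, 80]


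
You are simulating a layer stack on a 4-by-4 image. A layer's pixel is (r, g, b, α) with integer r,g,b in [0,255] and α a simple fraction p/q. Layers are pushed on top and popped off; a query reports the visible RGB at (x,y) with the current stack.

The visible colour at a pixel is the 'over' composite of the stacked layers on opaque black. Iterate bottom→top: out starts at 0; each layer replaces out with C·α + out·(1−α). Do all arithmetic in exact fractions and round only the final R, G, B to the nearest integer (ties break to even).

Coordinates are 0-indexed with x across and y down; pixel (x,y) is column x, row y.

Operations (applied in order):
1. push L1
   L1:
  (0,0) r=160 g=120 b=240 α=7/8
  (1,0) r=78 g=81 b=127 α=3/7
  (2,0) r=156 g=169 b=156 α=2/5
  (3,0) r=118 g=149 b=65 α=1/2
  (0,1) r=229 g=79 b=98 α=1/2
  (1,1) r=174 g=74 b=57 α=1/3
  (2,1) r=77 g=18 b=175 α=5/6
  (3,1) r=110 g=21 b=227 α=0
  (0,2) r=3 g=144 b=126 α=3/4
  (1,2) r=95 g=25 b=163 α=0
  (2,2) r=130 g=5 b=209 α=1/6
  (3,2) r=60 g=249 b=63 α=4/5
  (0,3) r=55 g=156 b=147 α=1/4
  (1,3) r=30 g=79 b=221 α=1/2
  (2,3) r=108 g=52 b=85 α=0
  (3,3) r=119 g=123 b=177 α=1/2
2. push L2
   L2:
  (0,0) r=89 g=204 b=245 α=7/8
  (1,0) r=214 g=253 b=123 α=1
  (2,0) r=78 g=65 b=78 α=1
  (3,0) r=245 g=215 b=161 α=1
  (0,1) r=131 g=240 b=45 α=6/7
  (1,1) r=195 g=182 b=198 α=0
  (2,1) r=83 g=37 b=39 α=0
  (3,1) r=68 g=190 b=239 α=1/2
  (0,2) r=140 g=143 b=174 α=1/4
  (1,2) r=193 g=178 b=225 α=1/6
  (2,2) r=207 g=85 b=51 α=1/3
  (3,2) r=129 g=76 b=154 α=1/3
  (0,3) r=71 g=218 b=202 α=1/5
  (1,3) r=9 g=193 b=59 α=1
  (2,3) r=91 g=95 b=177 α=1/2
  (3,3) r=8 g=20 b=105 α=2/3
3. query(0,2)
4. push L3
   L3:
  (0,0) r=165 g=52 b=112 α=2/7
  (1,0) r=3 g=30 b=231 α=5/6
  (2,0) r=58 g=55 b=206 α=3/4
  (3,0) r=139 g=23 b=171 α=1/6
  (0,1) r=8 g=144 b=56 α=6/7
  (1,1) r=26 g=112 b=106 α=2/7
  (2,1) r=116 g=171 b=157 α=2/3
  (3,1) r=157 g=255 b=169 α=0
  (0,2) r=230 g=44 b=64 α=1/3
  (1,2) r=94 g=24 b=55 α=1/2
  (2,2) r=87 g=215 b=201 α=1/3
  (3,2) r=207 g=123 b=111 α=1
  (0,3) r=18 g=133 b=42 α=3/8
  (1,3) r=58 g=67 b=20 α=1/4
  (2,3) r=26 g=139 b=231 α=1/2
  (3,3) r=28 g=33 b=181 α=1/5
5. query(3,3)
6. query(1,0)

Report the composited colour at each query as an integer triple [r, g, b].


(0,2) stack=L1,L2; from [0,0,0]:
+L1 (α=3/4) → [9/4, 108, 189/2]
+L2 (α=1/4) → [587/16, 467/4, 915/8]
→ [37, 117, 114]

query (3,3) [L1,L2,L3] — begin 0,0,0
L1 α=1/2: [119/2, 123/2, 177/2]
L2 α=2/3: [151/6, 203/6, 199/2]
L3 α=1/5: [386/15, 101/3, 579/5]
rounded: [26, 34, 116]

query (1,0) [L1,L2,L3] — begin 0,0,0
+L1 (α=3/7) → [234/7, 243/7, 381/7]
+L2 (α=1) → [214, 253, 123]
+L3 (α=5/6) → [229/6, 403/6, 213]
→ [38, 67, 213]


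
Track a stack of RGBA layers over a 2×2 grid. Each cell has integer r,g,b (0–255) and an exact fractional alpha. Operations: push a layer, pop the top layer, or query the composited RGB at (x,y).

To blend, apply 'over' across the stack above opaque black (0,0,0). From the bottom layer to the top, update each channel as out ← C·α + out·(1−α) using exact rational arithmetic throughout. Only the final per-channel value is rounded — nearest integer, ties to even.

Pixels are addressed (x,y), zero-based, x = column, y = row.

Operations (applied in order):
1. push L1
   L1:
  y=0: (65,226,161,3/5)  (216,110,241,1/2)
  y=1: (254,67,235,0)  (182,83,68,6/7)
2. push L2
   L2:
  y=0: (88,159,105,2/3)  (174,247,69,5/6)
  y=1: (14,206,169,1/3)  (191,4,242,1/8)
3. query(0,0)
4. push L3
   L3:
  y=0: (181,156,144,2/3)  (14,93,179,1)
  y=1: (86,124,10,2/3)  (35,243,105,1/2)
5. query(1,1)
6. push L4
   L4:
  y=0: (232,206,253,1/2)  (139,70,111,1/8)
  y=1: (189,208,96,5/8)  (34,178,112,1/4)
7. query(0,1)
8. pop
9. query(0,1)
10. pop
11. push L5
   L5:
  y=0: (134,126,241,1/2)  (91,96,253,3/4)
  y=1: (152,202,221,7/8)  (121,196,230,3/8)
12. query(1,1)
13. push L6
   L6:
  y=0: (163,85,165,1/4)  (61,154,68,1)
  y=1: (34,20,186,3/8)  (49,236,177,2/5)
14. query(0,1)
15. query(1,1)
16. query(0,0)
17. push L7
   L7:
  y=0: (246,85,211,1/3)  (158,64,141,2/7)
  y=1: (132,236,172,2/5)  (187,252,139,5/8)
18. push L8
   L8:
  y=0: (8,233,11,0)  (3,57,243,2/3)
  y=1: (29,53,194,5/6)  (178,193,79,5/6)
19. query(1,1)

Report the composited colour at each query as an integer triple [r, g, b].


query (0,0) [L1,L2] — begin 0,0,0
+L1 (α=3/5) → [39, 678/5, 483/5]
+L2 (α=2/3) → [215/3, 756/5, 511/5]
rounded: [72, 151, 102]

at x=1,y=1 over L1,L2,L3:
+L1 (α=6/7) → [156, 498/7, 408/7]
+L2 (α=1/8) → [1283/8, 251/4, 325/4]
+L3 (α=1/2) → [1563/16, 1223/8, 745/8]
rounded: [98, 153, 93]

(0,1) stack=L1,L2,L3,L4; from [0,0,0]:
+L1 (α=0) → [0, 0, 0]
+L2 (α=1/3) → [14/3, 206/3, 169/3]
+L3 (α=2/3) → [530/9, 950/9, 229/9]
+L4 (α=5/8) → [3365/24, 2035/12, 1669/24]
rounded: [140, 170, 70]

at x=0,y=1 over L1,L2,L3:
+L1 (α=0) → [0, 0, 0]
+L2 (α=1/3) → [14/3, 206/3, 169/3]
+L3 (α=2/3) → [530/9, 950/9, 229/9]
= [59, 106, 25]

(1,1) stack=L1,L2,L5; from [0,0,0]:
L1 α=6/7: [156, 498/7, 408/7]
L2 α=1/8: [1283/8, 251/4, 325/4]
L5 α=3/8: [9319/64, 3607/32, 4385/32]
= [146, 113, 137]

query (0,1) [L1,L2,L5,L6] — begin 0,0,0
+L1 (α=0) → [0, 0, 0]
+L2 (α=1/3) → [14/3, 206/3, 169/3]
+L5 (α=7/8) → [1603/12, 556/3, 2405/12]
+L6 (α=3/8) → [9239/96, 370/3, 18721/96]
= [96, 123, 195]

(1,1) stack=L1,L2,L5,L6; from [0,0,0]:
after L1 α=6/7: [156, 498/7, 408/7]
after L2 α=1/8: [1283/8, 251/4, 325/4]
after L5 α=3/8: [9319/64, 3607/32, 4385/32]
after L6 α=2/5: [34229/320, 5185/32, 24483/160]
rounded: [107, 162, 153]

at x=0,y=0 over L1,L2,L5,L6:
+L1 (α=3/5) → [39, 678/5, 483/5]
+L2 (α=2/3) → [215/3, 756/5, 511/5]
+L5 (α=1/2) → [617/6, 693/5, 858/5]
+L6 (α=1/4) → [943/8, 626/5, 3399/20]
→ [118, 125, 170]

at x=1,y=1 over L1,L2,L5,L6,L7,L8:
L1 α=6/7: [156, 498/7, 408/7]
L2 α=1/8: [1283/8, 251/4, 325/4]
L5 α=3/8: [9319/64, 3607/32, 4385/32]
L6 α=2/5: [34229/320, 5185/32, 24483/160]
L7 α=5/8: [401887/2560, 55875/256, 184649/1280]
L8 α=5/6: [893429/5120, 302915/1536, 230083/2560]
= [174, 197, 90]


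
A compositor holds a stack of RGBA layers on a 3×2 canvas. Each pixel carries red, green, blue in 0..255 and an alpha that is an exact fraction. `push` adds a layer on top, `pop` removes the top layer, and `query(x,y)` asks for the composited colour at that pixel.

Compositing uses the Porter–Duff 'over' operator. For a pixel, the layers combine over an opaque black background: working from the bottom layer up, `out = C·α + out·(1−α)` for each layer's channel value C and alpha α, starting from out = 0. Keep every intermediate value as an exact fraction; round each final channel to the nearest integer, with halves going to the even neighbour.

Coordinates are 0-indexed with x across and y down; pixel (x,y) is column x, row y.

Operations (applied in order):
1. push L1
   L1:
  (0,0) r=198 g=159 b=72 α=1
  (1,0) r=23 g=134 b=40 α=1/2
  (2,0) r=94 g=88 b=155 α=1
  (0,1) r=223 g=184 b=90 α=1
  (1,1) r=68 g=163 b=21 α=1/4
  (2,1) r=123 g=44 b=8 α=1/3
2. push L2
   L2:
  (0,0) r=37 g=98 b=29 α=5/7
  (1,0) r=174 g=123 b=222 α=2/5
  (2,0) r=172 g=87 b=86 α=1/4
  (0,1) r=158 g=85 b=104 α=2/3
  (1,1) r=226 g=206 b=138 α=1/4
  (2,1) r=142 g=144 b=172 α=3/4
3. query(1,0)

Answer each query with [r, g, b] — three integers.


(1,0) stack=L1,L2; from [0,0,0]:
after L1 α=1/2: [23/2, 67, 20]
after L2 α=2/5: [153/2, 447/5, 504/5]
→ [76, 89, 101]


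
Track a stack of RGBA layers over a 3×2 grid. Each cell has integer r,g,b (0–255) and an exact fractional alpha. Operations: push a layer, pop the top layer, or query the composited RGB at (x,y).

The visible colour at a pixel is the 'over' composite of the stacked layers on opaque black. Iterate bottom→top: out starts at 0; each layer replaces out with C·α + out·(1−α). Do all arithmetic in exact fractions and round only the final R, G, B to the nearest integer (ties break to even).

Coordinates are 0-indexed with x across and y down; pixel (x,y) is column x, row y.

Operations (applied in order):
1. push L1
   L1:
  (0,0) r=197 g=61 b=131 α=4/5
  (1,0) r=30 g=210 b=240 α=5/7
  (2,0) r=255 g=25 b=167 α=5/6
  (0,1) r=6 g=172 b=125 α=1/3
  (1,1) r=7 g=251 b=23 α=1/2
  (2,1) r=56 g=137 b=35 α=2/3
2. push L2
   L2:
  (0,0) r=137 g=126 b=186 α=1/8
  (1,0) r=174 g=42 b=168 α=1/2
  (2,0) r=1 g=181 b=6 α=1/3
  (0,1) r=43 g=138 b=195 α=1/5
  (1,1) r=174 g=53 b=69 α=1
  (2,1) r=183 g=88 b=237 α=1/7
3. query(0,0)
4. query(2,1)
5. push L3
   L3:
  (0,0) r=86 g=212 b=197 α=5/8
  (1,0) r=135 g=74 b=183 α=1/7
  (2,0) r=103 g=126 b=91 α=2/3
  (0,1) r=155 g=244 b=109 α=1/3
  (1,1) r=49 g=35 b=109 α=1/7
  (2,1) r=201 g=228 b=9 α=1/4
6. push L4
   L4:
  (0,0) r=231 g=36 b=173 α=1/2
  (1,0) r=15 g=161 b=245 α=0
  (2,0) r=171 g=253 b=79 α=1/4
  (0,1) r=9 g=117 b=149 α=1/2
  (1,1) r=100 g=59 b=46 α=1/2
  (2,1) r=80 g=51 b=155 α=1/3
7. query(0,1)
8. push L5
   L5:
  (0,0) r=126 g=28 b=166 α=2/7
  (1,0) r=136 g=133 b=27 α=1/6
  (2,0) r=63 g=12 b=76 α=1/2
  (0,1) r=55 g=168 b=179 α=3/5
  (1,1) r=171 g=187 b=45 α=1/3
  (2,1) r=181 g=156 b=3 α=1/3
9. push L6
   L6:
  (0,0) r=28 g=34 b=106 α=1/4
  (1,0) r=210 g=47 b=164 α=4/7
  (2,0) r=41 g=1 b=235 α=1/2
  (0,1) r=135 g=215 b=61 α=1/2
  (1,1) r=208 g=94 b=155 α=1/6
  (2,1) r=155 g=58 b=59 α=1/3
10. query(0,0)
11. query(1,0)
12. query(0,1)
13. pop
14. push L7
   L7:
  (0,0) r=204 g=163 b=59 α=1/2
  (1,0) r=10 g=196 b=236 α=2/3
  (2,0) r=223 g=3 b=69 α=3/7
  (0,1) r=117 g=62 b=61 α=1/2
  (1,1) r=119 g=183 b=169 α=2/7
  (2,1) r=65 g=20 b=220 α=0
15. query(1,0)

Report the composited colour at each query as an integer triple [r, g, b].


(0,0) stack=L1,L2; from [0,0,0]:
after L1 α=4/5: [788/5, 244/5, 524/5]
after L2 α=1/8: [6201/40, 1169/20, 2299/20]
rounded: [155, 58, 115]

(2,1) stack=L1,L2; from [0,0,0]:
L1 α=2/3: [112/3, 274/3, 70/3]
L2 α=1/7: [407/7, 636/7, 377/7]
rounded: [58, 91, 54]

at x=0,y=1 over L1,L2,L3,L4:
L1 α=1/3: [2, 172/3, 125/3]
L2 α=1/5: [51/5, 1102/15, 217/3]
L3 α=1/3: [877/15, 5864/45, 761/9]
L4 α=1/2: [506/15, 11129/90, 1051/9]
→ [34, 124, 117]

query (0,0) [L1,L2,L3,L4,L5,L6] — begin 0,0,0
+L1 (α=4/5) → [788/5, 244/5, 524/5]
+L2 (α=1/8) → [6201/40, 1169/20, 2299/20]
+L3 (α=5/8) → [35803/320, 24707/160, 26597/160]
+L4 (α=1/2) → [109723/640, 30467/320, 54277/320]
+L5 (α=2/7) → [141979/896, 34051/448, 75525/448]
+L6 (α=1/4) → [451025/3584, 117385/1792, 274063/1792]
= [126, 66, 153]

at x=1,y=0 over L1,L2,L3,L4,L5,L6:
L1 α=5/7: [150/7, 150, 1200/7]
L2 α=1/2: [684/7, 96, 1188/7]
L3 α=1/7: [5049/49, 650/7, 8409/49]
L4 α=0: [5049/49, 650/7, 8409/49]
L5 α=1/6: [31909/294, 4181/42, 7228/49]
L6 α=4/7: [114229/686, 6813/98, 53828/343]
= [167, 70, 157]

at x=0,y=1 over L1,L2,L3,L4,L5,L6:
+L1 (α=1/3) → [2, 172/3, 125/3]
+L2 (α=1/5) → [51/5, 1102/15, 217/3]
+L3 (α=1/3) → [877/15, 5864/45, 761/9]
+L4 (α=1/2) → [506/15, 11129/90, 1051/9]
+L5 (α=3/5) → [3487/75, 33809/225, 1387/9]
+L6 (α=1/2) → [6806/75, 41092/225, 968/9]
= [91, 183, 108]

(1,0) stack=L1,L2,L3,L4,L5,L7; from [0,0,0]:
L1 α=5/7: [150/7, 150, 1200/7]
L2 α=1/2: [684/7, 96, 1188/7]
L3 α=1/7: [5049/49, 650/7, 8409/49]
L4 α=0: [5049/49, 650/7, 8409/49]
L5 α=1/6: [31909/294, 4181/42, 7228/49]
L7 α=2/3: [37789/882, 20645/126, 30356/147]
rounded: [43, 164, 207]


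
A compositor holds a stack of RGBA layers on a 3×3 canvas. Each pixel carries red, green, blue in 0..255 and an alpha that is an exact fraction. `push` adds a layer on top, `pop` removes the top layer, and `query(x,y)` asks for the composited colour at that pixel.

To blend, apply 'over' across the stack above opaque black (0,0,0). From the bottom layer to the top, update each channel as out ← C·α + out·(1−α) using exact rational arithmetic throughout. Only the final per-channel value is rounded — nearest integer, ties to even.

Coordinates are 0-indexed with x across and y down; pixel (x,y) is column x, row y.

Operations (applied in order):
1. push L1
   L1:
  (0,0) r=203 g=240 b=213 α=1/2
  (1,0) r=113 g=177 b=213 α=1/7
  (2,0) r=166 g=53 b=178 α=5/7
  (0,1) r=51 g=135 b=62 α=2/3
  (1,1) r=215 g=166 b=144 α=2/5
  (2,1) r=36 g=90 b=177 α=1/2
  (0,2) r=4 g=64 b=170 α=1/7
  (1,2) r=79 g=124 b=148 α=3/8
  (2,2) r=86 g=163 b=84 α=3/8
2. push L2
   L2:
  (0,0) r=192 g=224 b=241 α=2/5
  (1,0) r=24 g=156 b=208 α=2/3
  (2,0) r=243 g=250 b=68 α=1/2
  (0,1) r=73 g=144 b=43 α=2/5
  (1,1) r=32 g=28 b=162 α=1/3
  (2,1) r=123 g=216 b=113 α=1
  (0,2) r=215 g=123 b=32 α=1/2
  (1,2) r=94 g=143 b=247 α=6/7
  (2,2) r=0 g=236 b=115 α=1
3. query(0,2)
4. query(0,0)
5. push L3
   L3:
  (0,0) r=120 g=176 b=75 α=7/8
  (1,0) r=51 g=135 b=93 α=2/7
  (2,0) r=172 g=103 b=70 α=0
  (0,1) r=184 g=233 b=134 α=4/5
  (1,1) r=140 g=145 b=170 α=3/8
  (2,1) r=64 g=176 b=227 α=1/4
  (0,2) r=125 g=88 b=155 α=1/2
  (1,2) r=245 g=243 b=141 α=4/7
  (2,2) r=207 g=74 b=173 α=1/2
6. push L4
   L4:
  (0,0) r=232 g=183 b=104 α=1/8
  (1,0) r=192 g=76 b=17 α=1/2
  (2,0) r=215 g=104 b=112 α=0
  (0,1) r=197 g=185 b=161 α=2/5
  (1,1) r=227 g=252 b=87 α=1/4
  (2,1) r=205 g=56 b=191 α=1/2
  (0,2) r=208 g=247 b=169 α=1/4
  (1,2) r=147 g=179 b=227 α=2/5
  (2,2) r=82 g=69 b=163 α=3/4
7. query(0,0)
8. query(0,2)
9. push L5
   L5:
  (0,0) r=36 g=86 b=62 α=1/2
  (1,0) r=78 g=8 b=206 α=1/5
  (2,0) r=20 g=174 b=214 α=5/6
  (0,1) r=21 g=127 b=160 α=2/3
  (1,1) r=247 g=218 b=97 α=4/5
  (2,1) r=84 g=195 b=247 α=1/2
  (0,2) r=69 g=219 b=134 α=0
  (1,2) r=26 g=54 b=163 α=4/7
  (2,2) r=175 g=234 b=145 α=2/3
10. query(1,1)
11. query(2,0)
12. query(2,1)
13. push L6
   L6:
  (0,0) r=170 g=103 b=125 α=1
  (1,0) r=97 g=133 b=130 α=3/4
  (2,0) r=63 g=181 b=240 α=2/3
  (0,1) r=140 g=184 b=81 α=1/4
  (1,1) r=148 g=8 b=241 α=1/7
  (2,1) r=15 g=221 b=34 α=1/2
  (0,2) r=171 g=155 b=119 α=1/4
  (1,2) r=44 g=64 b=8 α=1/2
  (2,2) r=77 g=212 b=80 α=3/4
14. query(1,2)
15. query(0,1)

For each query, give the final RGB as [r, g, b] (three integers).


(0,2) stack=L1,L2; from [0,0,0]:
L1 α=1/7: [4/7, 64/7, 170/7]
L2 α=1/2: [1509/14, 925/14, 197/7]
rounded: [108, 66, 28]

at x=0,y=0 over L1,L2:
after L1 α=1/2: [203/2, 120, 213/2]
after L2 α=2/5: [1377/10, 808/5, 1603/10]
rounded: [138, 162, 160]

(0,0) stack=L1,L2,L3,L4; from [0,0,0]:
+L1 (α=1/2) → [203/2, 120, 213/2]
+L2 (α=2/5) → [1377/10, 808/5, 1603/10]
+L3 (α=7/8) → [9777/80, 871/5, 6853/80]
+L4 (α=1/8) → [86999/640, 1753/10, 56291/640]
rounded: [136, 175, 88]

(0,2) stack=L1,L2,L3,L4; from [0,0,0]:
L1 α=1/7: [4/7, 64/7, 170/7]
L2 α=1/2: [1509/14, 925/14, 197/7]
L3 α=1/2: [3259/28, 2157/28, 641/7]
L4 α=1/4: [15601/112, 13387/112, 1553/14]
→ [139, 120, 111]

at x=1,y=1 over L1,L2,L3,L4,L5:
L1 α=2/5: [86, 332/5, 288/5]
L2 α=1/3: [68, 268/5, 462/5]
L3 α=3/8: [95, 703/8, 243/2]
L4 α=1/4: [128, 4125/32, 903/8]
L5 α=4/5: [1116/5, 32029/160, 4007/40]
rounded: [223, 200, 100]

(2,0) stack=L1,L2,L3,L4,L5; from [0,0,0]:
L1 α=5/7: [830/7, 265/7, 890/7]
L2 α=1/2: [2531/14, 2015/14, 683/7]
L3 α=0: [2531/14, 2015/14, 683/7]
L4 α=0: [2531/14, 2015/14, 683/7]
L5 α=5/6: [3931/84, 14195/84, 8173/42]
= [47, 169, 195]

(2,1) stack=L1,L2,L3,L4,L5; from [0,0,0]:
L1 α=1/2: [18, 45, 177/2]
L2 α=1: [123, 216, 113]
L3 α=1/4: [433/4, 206, 283/2]
L4 α=1/2: [1253/8, 131, 665/4]
L5 α=1/2: [1925/16, 163, 1653/8]
rounded: [120, 163, 207]

query (1,2) [L1,L2,L3,L4,L5,L6] — begin 0,0,0
after L1 α=3/8: [237/8, 93/2, 111/2]
after L2 α=6/7: [4749/56, 1809/14, 3075/14]
after L3 α=4/7: [69127/392, 19035/98, 17121/98]
after L4 α=2/5: [322629/1960, 92189/490, 19171/98]
after L5 α=4/7: [1171727/13720, 382407/3430, 121409/686]
after L6 α=1/2: [1775407/27440, 601927/6860, 126897/1372]
→ [65, 88, 92]

query (0,1) [L1,L2,L3,L4,L5,L6] — begin 0,0,0
L1 α=2/3: [34, 90, 124/3]
L2 α=2/5: [248/5, 558/5, 42]
L3 α=4/5: [3928/25, 5218/25, 578/5]
L4 α=2/5: [21634/125, 24904/125, 3344/25]
L5 α=2/3: [26884/375, 56654/375, 11344/75]
L6 α=1/4: [11096/125, 39827/250, 13369/100]
rounded: [89, 159, 134]


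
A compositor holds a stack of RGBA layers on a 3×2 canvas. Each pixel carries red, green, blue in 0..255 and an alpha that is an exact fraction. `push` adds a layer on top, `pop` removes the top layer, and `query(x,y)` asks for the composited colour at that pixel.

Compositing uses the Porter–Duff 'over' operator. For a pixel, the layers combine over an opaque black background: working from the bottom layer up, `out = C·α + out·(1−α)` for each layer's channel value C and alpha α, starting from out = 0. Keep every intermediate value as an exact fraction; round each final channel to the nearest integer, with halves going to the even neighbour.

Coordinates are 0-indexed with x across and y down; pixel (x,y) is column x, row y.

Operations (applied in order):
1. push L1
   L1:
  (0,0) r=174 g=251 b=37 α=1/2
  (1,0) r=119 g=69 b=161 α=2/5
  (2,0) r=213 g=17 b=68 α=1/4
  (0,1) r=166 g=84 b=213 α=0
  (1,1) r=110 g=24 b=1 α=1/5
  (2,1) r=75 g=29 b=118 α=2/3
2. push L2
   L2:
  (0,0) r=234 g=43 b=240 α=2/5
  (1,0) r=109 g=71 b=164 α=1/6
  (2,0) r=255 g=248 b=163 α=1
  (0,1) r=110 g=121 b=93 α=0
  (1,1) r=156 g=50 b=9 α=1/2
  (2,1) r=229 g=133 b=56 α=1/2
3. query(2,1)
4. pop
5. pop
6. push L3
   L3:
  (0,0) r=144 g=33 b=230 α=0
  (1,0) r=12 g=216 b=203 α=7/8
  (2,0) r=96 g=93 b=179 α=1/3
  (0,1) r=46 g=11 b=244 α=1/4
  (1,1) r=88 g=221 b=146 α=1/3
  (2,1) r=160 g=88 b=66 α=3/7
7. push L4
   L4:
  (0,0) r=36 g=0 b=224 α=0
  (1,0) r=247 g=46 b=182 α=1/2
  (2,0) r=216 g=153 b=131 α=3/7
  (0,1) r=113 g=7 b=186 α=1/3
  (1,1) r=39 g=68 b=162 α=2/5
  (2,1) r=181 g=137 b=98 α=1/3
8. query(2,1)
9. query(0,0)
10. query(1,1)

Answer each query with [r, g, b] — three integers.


(2,1) stack=L1,L2; from [0,0,0]:
L1 α=2/3: [50, 58/3, 236/3]
L2 α=1/2: [279/2, 457/6, 202/3]
rounded: [140, 76, 67]

at x=2,y=1 over L3,L4:
+L3 (α=3/7) → [480/7, 264/7, 198/7]
+L4 (α=1/3) → [2227/21, 1487/21, 1082/21]
→ [106, 71, 52]

(0,0) stack=L3,L4; from [0,0,0]:
+L3 (α=0) → [0, 0, 0]
+L4 (α=0) → [0, 0, 0]
rounded: [0, 0, 0]

query (1,1) [L3,L4] — begin 0,0,0
after L3 α=1/3: [88/3, 221/3, 146/3]
after L4 α=2/5: [166/5, 357/5, 94]
rounded: [33, 71, 94]


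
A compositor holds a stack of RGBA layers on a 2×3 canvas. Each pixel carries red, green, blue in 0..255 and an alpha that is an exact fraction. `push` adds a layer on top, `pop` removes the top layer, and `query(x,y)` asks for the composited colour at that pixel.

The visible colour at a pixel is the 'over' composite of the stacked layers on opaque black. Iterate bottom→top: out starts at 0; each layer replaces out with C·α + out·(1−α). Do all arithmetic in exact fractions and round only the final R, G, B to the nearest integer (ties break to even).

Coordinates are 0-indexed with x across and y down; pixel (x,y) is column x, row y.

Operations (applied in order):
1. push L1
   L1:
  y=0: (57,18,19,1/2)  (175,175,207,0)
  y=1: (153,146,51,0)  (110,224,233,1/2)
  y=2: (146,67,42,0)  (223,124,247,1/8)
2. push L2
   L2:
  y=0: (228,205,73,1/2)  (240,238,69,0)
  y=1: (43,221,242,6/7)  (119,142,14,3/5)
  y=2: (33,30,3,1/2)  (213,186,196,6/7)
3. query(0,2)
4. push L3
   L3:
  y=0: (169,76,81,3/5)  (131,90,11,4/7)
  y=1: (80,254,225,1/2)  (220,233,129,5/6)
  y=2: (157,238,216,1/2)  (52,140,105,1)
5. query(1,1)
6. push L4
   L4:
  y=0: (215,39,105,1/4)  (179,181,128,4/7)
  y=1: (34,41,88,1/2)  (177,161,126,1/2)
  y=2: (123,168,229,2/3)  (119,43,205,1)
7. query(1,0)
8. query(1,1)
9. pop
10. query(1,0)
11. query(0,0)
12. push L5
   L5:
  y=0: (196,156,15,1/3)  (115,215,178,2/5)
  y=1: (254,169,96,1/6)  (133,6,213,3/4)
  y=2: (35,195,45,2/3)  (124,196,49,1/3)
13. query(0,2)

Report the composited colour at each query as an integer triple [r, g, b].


(0,2) stack=L1,L2; from [0,0,0]:
L1 α=0: [0, 0, 0]
L2 α=1/2: [33/2, 15, 3/2]
→ [16, 15, 2]

at x=1,y=1 over L1,L2,L3:
after L1 α=1/2: [55, 112, 233/2]
after L2 α=3/5: [467/5, 130, 55]
after L3 α=5/6: [1989/10, 1295/6, 350/3]
rounded: [199, 216, 117]

query (1,0) [L1,L2,L3,L4] — begin 0,0,0
after L1 α=0: [0, 0, 0]
after L2 α=0: [0, 0, 0]
after L3 α=4/7: [524/7, 360/7, 44/7]
after L4 α=4/7: [6584/49, 6148/49, 3716/49]
→ [134, 125, 76]

query (1,1) [L1,L2,L3,L4] — begin 0,0,0
+L1 (α=1/2) → [55, 112, 233/2]
+L2 (α=3/5) → [467/5, 130, 55]
+L3 (α=5/6) → [1989/10, 1295/6, 350/3]
+L4 (α=1/2) → [3759/20, 2261/12, 364/3]
→ [188, 188, 121]

at x=1,y=0 over L1,L2,L3:
L1 α=0: [0, 0, 0]
L2 α=0: [0, 0, 0]
L3 α=4/7: [524/7, 360/7, 44/7]
= [75, 51, 6]

at x=0,y=0 over L1,L2,L3:
L1 α=1/2: [57/2, 9, 19/2]
L2 α=1/2: [513/4, 107, 165/4]
L3 α=3/5: [1527/10, 442/5, 651/10]
= [153, 88, 65]

at x=0,y=2 over L1,L2,L3,L5:
+L1 (α=0) → [0, 0, 0]
+L2 (α=1/2) → [33/2, 15, 3/2]
+L3 (α=1/2) → [347/4, 253/2, 435/4]
+L5 (α=2/3) → [209/4, 1033/6, 265/4]
→ [52, 172, 66]


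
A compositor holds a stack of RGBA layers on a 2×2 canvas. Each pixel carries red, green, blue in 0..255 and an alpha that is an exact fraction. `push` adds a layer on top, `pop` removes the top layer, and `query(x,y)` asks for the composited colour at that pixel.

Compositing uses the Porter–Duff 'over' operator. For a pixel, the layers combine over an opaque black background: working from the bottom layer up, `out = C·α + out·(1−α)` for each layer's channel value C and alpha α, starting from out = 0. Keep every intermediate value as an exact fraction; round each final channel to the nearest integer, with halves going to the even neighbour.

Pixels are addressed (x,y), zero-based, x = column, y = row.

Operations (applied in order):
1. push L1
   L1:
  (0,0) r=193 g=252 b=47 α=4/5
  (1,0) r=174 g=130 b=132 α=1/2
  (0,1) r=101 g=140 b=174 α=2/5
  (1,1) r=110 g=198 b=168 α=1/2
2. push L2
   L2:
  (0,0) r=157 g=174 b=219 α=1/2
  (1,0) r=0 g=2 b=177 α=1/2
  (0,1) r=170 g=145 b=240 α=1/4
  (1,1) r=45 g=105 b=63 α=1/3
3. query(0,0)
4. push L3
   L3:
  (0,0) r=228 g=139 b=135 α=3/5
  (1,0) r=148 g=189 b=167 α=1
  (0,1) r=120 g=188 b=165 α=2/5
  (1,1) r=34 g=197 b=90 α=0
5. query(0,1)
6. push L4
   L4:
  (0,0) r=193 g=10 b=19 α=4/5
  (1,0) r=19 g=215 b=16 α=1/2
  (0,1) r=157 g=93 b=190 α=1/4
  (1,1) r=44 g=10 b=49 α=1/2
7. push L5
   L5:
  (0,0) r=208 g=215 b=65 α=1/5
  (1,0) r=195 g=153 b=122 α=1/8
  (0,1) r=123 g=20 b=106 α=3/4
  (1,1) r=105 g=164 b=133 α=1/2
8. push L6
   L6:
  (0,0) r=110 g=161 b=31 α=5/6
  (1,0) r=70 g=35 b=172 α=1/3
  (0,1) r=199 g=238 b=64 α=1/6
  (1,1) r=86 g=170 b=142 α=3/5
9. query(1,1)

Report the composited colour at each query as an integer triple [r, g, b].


at x=0,y=0 over L1,L2:
L1 α=4/5: [772/5, 1008/5, 188/5]
L2 α=1/2: [1557/10, 939/5, 1283/10]
rounded: [156, 188, 128]

query (0,1) [L1,L2,L3] — begin 0,0,0
+L1 (α=2/5) → [202/5, 56, 348/5]
+L2 (α=1/4) → [364/5, 313/4, 561/5]
+L3 (α=2/5) → [2292/25, 2443/20, 3333/25]
rounded: [92, 122, 133]

query (1,1) [L1,L2,L3,L4,L5,L6] — begin 0,0,0
after L1 α=1/2: [55, 99, 84]
after L2 α=1/3: [155/3, 101, 77]
after L3 α=0: [155/3, 101, 77]
after L4 α=1/2: [287/6, 111/2, 63]
after L5 α=1/2: [917/12, 439/4, 98]
after L6 α=3/5: [493/6, 1459/10, 622/5]
rounded: [82, 146, 124]


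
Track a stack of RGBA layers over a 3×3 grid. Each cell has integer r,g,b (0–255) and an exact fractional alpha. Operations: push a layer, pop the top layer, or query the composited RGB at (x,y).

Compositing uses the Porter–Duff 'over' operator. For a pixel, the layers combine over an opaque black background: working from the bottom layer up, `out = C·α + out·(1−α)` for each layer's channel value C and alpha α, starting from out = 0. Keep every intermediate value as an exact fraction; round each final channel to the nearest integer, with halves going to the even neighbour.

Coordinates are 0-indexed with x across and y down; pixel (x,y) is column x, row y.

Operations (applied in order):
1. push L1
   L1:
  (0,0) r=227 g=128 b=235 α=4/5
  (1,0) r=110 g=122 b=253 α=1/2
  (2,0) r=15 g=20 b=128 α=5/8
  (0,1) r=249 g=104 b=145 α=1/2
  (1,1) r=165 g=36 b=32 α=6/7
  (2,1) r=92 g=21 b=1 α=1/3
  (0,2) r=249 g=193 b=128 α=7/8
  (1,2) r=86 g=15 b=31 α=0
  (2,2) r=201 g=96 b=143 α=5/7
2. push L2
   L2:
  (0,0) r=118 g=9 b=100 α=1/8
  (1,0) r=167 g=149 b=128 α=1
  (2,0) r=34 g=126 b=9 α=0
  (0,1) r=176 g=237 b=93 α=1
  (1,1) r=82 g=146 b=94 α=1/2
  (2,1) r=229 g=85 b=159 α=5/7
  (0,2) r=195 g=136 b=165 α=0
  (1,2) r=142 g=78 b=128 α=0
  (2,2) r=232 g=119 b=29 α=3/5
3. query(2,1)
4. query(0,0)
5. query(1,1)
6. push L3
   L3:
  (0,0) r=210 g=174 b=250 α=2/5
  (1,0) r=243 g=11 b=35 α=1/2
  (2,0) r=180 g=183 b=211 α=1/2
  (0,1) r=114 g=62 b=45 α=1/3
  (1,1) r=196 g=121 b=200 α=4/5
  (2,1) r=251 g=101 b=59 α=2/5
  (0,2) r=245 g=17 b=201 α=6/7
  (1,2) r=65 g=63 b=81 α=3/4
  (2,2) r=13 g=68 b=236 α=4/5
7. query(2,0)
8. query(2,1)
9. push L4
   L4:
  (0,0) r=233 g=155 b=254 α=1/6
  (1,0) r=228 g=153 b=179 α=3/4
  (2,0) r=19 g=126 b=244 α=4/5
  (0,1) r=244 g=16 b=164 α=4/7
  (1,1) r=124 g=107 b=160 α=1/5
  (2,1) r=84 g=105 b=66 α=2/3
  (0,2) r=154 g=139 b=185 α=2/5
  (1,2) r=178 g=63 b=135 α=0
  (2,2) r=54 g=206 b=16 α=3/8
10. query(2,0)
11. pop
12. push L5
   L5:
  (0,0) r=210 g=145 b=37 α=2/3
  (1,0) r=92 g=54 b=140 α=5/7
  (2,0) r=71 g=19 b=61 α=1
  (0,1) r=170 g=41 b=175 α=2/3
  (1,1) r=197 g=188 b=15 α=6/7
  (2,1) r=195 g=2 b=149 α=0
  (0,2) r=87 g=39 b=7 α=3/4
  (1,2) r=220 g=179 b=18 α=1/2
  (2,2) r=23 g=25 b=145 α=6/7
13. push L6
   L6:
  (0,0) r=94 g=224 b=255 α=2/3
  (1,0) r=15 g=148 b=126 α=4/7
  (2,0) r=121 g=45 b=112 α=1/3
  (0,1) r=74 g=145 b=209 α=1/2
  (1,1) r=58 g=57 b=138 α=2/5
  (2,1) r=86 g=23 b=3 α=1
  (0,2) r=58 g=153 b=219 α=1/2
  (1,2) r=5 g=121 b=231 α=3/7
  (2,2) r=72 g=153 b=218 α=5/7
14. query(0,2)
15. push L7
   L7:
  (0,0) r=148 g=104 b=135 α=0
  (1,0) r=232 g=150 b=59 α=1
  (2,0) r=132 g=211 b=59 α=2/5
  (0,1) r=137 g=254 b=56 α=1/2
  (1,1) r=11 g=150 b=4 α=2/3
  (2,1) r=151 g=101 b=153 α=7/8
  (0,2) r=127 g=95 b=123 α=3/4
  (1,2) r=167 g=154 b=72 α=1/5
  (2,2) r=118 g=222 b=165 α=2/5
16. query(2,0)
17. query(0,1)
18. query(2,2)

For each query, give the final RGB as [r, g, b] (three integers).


at x=2,y=1 over L1,L2:
+L1 (α=1/3) → [92/3, 7, 1/3]
+L2 (α=5/7) → [517/3, 439/7, 341/3]
= [172, 63, 114]

query (0,0) [L1,L2] — begin 0,0,0
+L1 (α=4/5) → [908/5, 512/5, 188]
+L2 (α=1/8) → [3473/20, 3629/40, 177]
= [174, 91, 177]

(1,1) stack=L1,L2; from [0,0,0]:
+L1 (α=6/7) → [990/7, 216/7, 192/7]
+L2 (α=1/2) → [782/7, 619/7, 425/7]
= [112, 88, 61]

(2,0) stack=L1,L2,L3; from [0,0,0]:
+L1 (α=5/8) → [75/8, 25/2, 80]
+L2 (α=0) → [75/8, 25/2, 80]
+L3 (α=1/2) → [1515/16, 391/4, 291/2]
→ [95, 98, 146]

(2,1) stack=L1,L2,L3; from [0,0,0]:
+L1 (α=1/3) → [92/3, 7, 1/3]
+L2 (α=5/7) → [517/3, 439/7, 341/3]
+L3 (α=2/5) → [1019/5, 2731/35, 459/5]
rounded: [204, 78, 92]

at x=2,y=0 over L1,L2,L3,L4:
after L1 α=5/8: [75/8, 25/2, 80]
after L2 α=0: [75/8, 25/2, 80]
after L3 α=1/2: [1515/16, 391/4, 291/2]
after L4 α=4/5: [2731/80, 2407/20, 2243/10]
→ [34, 120, 224]

at x=0,y=2 over L1,L2,L3,L5,L6:
+L1 (α=7/8) → [1743/8, 1351/8, 112]
+L2 (α=0) → [1743/8, 1351/8, 112]
+L3 (α=6/7) → [1929/8, 2167/56, 1318/7]
+L5 (α=3/4) → [4017/32, 8719/224, 1465/28]
+L6 (α=1/2) → [5873/64, 42991/448, 7597/56]
= [92, 96, 136]

query (2,0) [L1,L2,L3,L5,L6,L7] — begin 0,0,0
after L1 α=5/8: [75/8, 25/2, 80]
after L2 α=0: [75/8, 25/2, 80]
after L3 α=1/2: [1515/16, 391/4, 291/2]
after L5 α=1: [71, 19, 61]
after L6 α=1/3: [263/3, 83/3, 78]
after L7 α=2/5: [527/5, 101, 352/5]
= [105, 101, 70]

query (0,1) [L1,L2,L3,L5,L6,L7] — begin 0,0,0
L1 α=1/2: [249/2, 52, 145/2]
L2 α=1: [176, 237, 93]
L3 α=1/3: [466/3, 536/3, 77]
L5 α=2/3: [1486/9, 782/9, 427/3]
L6 α=1/2: [1076/9, 2087/18, 527/3]
L7 α=1/2: [2309/18, 6659/36, 695/6]
→ [128, 185, 116]

(2,2) stack=L1,L2,L3,L5,L6,L7; from [0,0,0]:
after L1 α=5/7: [1005/7, 480/7, 715/7]
after L2 α=3/5: [6882/35, 3459/35, 2039/35]
after L3 α=4/5: [8702/175, 12979/175, 35079/175]
after L5 α=6/7: [32852/1225, 39229/1225, 187329/1225]
after L6 α=5/7: [506704/8575, 1015583/8575, 1709908/8575]
after L7 α=2/5: [3543812/42875, 6854049/42875, 7959474/42875]
= [83, 160, 186]


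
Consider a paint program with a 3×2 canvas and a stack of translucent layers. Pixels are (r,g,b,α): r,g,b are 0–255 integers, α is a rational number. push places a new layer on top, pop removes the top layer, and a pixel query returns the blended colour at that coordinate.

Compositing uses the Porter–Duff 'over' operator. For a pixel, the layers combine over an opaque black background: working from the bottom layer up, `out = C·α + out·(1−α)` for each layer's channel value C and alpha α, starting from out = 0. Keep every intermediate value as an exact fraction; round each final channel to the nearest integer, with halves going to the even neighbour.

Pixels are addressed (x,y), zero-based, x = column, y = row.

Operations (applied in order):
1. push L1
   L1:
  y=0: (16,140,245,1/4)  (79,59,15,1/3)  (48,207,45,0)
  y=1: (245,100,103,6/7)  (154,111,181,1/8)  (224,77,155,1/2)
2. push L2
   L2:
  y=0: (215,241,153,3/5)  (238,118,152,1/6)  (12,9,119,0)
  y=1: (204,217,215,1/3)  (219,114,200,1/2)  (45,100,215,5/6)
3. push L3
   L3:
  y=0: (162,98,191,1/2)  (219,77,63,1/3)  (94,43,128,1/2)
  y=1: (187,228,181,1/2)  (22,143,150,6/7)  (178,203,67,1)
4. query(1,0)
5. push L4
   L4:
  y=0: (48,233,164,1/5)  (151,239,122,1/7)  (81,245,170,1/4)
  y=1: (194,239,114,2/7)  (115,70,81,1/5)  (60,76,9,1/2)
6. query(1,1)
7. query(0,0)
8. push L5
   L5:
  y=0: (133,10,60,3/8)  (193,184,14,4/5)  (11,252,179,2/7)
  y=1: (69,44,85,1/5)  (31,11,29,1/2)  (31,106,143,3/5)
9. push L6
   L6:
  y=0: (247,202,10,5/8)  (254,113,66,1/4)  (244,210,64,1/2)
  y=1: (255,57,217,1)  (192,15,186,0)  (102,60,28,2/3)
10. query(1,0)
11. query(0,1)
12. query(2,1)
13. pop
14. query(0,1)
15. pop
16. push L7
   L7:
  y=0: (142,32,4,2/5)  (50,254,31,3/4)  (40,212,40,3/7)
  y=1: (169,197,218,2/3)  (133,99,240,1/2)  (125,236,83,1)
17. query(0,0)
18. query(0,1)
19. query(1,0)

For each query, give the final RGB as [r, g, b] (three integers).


(1,0) stack=L1,L2,L3; from [0,0,0]:
L1 α=1/3: [79/3, 59/3, 5]
L2 α=1/6: [1109/18, 649/18, 59/2]
L3 α=1/3: [3080/27, 1342/27, 122/3]
= [114, 50, 41]

(1,1) stack=L1,L2,L3,L4; from [0,0,0]:
L1 α=1/8: [77/4, 111/8, 181/8]
L2 α=1/2: [953/8, 1023/16, 1781/16]
L3 α=6/7: [287/8, 14751/112, 16181/112]
L4 α=1/5: [517/10, 16711/140, 18449/140]
rounded: [52, 119, 132]

(0,0) stack=L1,L2,L3,L4; from [0,0,0]:
L1 α=1/4: [4, 35, 245/4]
L2 α=3/5: [653/5, 793/5, 1163/10]
L3 α=1/2: [1463/10, 1283/10, 3073/20]
L4 α=1/5: [3166/25, 3731/25, 3893/25]
→ [127, 149, 156]

at x=1,y=0 over L1,L2,L3,L4,L5,L6:
after L1 α=1/3: [79/3, 59/3, 5]
after L2 α=1/6: [1109/18, 649/18, 59/2]
after L3 α=1/3: [3080/27, 1342/27, 122/3]
after L4 α=1/7: [7519/63, 4835/63, 366/7]
after L5 α=4/5: [11231/63, 51203/315, 758/35]
after L6 α=1/4: [16565/84, 15767/105, 1146/35]
= [197, 150, 33]

(0,1) stack=L1,L2,L3,L4,L5,L6; from [0,0,0]:
after L1 α=6/7: [210, 600/7, 618/7]
after L2 α=1/3: [208, 2719/21, 2741/21]
after L3 α=1/2: [395/2, 7507/42, 3271/21]
after L4 α=2/7: [393/2, 57611/294, 21143/147]
after L5 α=1/5: [171, 24338/147, 97067/735]
after L6 α=1: [255, 57, 217]
→ [255, 57, 217]

query (2,1) [L1,L2,L3,L4,L5,L6] — begin 0,0,0
+L1 (α=1/2) → [112, 77/2, 155/2]
+L2 (α=5/6) → [337/6, 359/4, 2305/12]
+L3 (α=1) → [178, 203, 67]
+L4 (α=1/2) → [119, 279/2, 38]
+L5 (α=3/5) → [331/5, 597/5, 101]
+L6 (α=2/3) → [1351/15, 399/5, 157/3]
→ [90, 80, 52]

(0,1) stack=L1,L2,L3,L4,L5; from [0,0,0]:
+L1 (α=6/7) → [210, 600/7, 618/7]
+L2 (α=1/3) → [208, 2719/21, 2741/21]
+L3 (α=1/2) → [395/2, 7507/42, 3271/21]
+L4 (α=2/7) → [393/2, 57611/294, 21143/147]
+L5 (α=1/5) → [171, 24338/147, 97067/735]
→ [171, 166, 132]

at x=0,y=0 over L1,L2,L3,L4,L7:
+L1 (α=1/4) → [4, 35, 245/4]
+L2 (α=3/5) → [653/5, 793/5, 1163/10]
+L3 (α=1/2) → [1463/10, 1283/10, 3073/20]
+L4 (α=1/5) → [3166/25, 3731/25, 3893/25]
+L7 (α=2/5) → [16598/125, 12793/125, 11879/125]
→ [133, 102, 95]

(0,1) stack=L1,L2,L3,L4,L7; from [0,0,0]:
after L1 α=6/7: [210, 600/7, 618/7]
after L2 α=1/3: [208, 2719/21, 2741/21]
after L3 α=1/2: [395/2, 7507/42, 3271/21]
after L4 α=2/7: [393/2, 57611/294, 21143/147]
after L7 α=2/3: [1069/6, 173447/882, 85235/441]
→ [178, 197, 193]

query (1,0) [L1,L2,L3,L4,L7] — begin 0,0,0
after L1 α=1/3: [79/3, 59/3, 5]
after L2 α=1/6: [1109/18, 649/18, 59/2]
after L3 α=1/3: [3080/27, 1342/27, 122/3]
after L4 α=1/7: [7519/63, 4835/63, 366/7]
after L7 α=3/4: [16969/252, 52841/252, 1017/28]
→ [67, 210, 36]
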